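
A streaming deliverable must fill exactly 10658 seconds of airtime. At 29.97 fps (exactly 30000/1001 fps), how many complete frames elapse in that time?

Frames = 10658 × 30000/1001 = 319740000/1001 ≈ 319420.5794.
Complete frames: 319420.

319420 frames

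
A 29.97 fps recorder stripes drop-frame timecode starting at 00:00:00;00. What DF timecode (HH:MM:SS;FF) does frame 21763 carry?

00:12:06;05

Ten DF minutes hold 17982 frames, so frame 21763 lies in block 1 (frames 17982–35963) with 3781 frames into that block.
The block's first minute is 1800 frames and the rest 1798 each; 3781 frames reaches minute 2, so 1 × 18 + 2 × 2 = 22 labels have been skipped so far.
Adding those back, label number 21763 + 22 = 21785 at 30 labels/s is 726 s + 5 f = 0 h 12 min 6 s frame 5, i.e. 00:12:06;05.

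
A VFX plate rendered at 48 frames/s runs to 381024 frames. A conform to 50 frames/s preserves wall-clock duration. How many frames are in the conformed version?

396900 frames

Target frames = source frames × (target rate / source rate) = 381024 × (50)/(48) = 381024 × 25/24 = 396900.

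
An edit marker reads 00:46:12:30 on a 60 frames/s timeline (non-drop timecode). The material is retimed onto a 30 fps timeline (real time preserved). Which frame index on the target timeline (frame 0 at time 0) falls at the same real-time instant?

frame 83175

Source frame index: (0×3600 + 46×60 + 12) × 60 + 30 = 166350.
Real time: 166350 / (60) = 5545/2 s.
Target frame: (5545/2) × (30) = 83175.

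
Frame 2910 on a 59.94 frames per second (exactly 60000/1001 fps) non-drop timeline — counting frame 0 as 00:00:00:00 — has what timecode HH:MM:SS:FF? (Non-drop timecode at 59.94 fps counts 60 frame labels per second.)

2910 ÷ 60 = 48 full seconds, remainder 30 frames.
48 s = 0 h 0 min 48 s.
Timecode: 00:00:48:30.

00:00:48:30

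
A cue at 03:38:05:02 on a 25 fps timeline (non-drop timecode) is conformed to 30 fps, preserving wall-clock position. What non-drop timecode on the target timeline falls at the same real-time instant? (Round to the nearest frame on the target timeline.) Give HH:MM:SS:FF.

Source frame index: (3×3600 + 38×60 + 5) × 25 + 2 = 327127.
Real time: 327127 / (25) = 327127/25 s.
Target frame: (327127/25) × (30) = 1962762/5 ≈ 392552.400 → 392552.
At 30 labels/s: frame 392552 → 03:38:05:02.

03:38:05:02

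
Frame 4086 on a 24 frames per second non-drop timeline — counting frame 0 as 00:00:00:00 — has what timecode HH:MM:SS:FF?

00:02:50:06

4086 ÷ 24 = 170 full seconds, remainder 6 frames.
170 s = 0 h 2 min 50 s.
Timecode: 00:02:50:06.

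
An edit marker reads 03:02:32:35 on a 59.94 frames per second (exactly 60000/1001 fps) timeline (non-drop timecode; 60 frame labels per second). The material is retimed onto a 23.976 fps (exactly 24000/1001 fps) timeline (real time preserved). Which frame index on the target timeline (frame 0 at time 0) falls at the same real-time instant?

frame 262862

Source frame index: (3×3600 + 2×60 + 32) × 60 + 35 = 657155.
Real time: 657155 / (60000/1001) = 131562431/12000 s.
Target frame: (131562431/12000) × (24000/1001) = 262862.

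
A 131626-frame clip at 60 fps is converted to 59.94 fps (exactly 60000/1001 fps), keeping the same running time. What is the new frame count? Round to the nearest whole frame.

131495 frames

Frames at target rate = 131626 × (60000/1001) / (60) = 11966000/91 ≈ 131494.505.
Nearest whole frame: 131495.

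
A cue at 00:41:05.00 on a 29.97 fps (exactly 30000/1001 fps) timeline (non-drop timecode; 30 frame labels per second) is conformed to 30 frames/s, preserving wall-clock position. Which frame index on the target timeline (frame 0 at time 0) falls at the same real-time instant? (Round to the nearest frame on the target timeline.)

Source frame index: (0×3600 + 41×60 + 5) × 30 + 0 = 73950.
Real time: 73950 / (30000/1001) = 493493/200 s.
Target frame: (493493/200) × (30) = 1480479/20 ≈ 74023.950 → 74024.

frame 74024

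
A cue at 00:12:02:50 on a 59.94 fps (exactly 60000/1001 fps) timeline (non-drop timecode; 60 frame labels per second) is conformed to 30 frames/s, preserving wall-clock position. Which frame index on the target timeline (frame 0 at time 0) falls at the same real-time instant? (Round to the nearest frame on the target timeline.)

Source frame index: (0×3600 + 12×60 + 2) × 60 + 50 = 43370.
Real time: 43370 / (60000/1001) = 4341337/6000 s.
Target frame: (4341337/6000) × (30) = 4341337/200 ≈ 21706.685 → 21707.

frame 21707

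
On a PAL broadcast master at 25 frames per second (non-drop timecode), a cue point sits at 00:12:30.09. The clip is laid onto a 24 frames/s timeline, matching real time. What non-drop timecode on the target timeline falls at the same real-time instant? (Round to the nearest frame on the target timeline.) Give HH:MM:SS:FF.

00:12:30:09

Source frame index: (0×3600 + 12×60 + 30) × 25 + 9 = 18759.
Real time: 18759 / (25) = 18759/25 s.
Target frame: (18759/25) × (24) = 450216/25 ≈ 18008.640 → 18009.
At 24 labels/s: frame 18009 → 00:12:30:09.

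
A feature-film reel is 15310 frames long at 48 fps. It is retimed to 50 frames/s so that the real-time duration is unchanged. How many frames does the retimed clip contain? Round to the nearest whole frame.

15948 frames

Frames at target rate = 15310 × (50) / (48) = 191375/12 ≈ 15947.917.
Nearest whole frame: 15948.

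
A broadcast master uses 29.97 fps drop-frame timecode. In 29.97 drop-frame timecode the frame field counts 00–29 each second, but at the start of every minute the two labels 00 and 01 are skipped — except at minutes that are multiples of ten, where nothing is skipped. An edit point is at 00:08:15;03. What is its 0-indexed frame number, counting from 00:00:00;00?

14837

Complete 10-minute blocks: 0, each 17982 frames → 0.
Remaining 8 whole minutes in the current block: 1800 + 7 × 1798 = 14386 frames.
Within the current minute: 15 × 30 + 3 − 2 = 451 (labels ;00/;01 skipped at this minute). Total = 0 + 14386 + 451 = 14837.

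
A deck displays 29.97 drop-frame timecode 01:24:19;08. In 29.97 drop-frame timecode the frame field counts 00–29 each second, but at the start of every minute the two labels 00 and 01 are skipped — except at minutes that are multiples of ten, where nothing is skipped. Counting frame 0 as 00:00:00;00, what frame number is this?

Complete 10-minute blocks: 8, each 17982 frames → 143856.
Remaining 4 whole minutes in the current block: 1800 + 3 × 1798 = 7194 frames.
Within the current minute: 19 × 30 + 8 − 2 = 576 (labels ;00/;01 skipped at this minute). Total = 143856 + 7194 + 576 = 151626.

151626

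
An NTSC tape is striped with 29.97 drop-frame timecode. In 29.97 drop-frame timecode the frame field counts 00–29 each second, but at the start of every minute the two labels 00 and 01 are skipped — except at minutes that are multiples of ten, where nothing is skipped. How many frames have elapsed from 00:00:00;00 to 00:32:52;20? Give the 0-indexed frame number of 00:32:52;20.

59122

As if non-drop at 30 labels/s: (0 × 3600 + 32 × 60 + 52) × 30 + 20 = 59180.
Minute boundaries passed: 32; those not divisible by 10: 32 − 3 = 29; dropped labels = 2 × 29 = 58.
Actual frame index = 59180 − 58 = 59122.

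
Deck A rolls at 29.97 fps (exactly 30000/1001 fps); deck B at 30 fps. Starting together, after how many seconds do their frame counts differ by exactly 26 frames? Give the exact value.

13013/15 seconds

The gap grows by |30 − 30000/1001| = 30/1001 frames per second.
Time for a 26-frame gap: 26 ÷ (30/1001) = 13013/15 s.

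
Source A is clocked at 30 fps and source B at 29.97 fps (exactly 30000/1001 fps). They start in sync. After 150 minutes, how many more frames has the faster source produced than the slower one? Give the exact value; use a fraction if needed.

270000/1001 frames

150 min = 9000 s.
A emits 30 × 9000 = 270000 frames; B emits 30000/1001 × 9000 = 270000000/1001.
Difference = 270000/1001 frames (≈ 269.7303); B is behind A.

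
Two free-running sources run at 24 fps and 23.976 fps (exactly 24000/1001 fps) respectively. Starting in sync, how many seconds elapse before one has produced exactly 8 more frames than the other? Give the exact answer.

1001/3 seconds

The gap grows by |24000/1001 − 24| = 24/1001 frames per second.
Time for a 8-frame gap: 8 ÷ (24/1001) = 1001/3 s.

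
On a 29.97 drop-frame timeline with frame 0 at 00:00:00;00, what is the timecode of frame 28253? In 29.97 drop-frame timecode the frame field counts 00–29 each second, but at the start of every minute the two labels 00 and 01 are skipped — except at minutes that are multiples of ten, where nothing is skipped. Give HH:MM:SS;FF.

00:15:42;21

Ten DF minutes hold 17982 frames, so frame 28253 lies in block 1 (frames 17982–35963) with 10271 frames into that block.
The block's first minute is 1800 frames and the rest 1798 each; 10271 frames reaches minute 5, so 1 × 18 + 5 × 2 = 28 labels have been skipped so far.
Adding those back, label number 28253 + 28 = 28281 at 30 labels/s is 942 s + 21 f = 0 h 15 min 42 s frame 21, i.e. 00:15:42;21.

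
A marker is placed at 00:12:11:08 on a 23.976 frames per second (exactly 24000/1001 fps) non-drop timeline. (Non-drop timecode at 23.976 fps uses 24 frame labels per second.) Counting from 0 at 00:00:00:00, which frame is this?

Total seconds to the label: (0 × 3600 + 12 × 60 + 11) = 731.
Frame index = 731 × 24 + 8 = 17552.

frame 17552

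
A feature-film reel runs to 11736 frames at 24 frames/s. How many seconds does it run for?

Running time = 11736 / (24) = 489 s.

489 seconds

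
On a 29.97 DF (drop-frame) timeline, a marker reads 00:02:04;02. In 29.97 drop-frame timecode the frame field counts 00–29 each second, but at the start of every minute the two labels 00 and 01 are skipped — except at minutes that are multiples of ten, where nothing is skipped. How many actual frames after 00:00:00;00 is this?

3718

Complete 10-minute blocks: 0, each 17982 frames → 0.
Remaining 2 whole minutes in the current block: 1800 + 1 × 1798 = 3598 frames.
Within the current minute: 4 × 30 + 2 − 2 = 120 (labels ;00/;01 skipped at this minute). Total = 0 + 3598 + 120 = 3718.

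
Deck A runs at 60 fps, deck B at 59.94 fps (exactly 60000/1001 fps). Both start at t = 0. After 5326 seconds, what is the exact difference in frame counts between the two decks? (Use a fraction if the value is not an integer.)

319560/1001 frames

A emits 60 × 5326 = 319560 frames; B emits 60000/1001 × 5326 = 319560000/1001.
Difference = 319560/1001 frames (≈ 319.2408); B is behind A.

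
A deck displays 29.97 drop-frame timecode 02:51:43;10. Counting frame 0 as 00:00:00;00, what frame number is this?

As if non-drop at 30 labels/s: (2 × 3600 + 51 × 60 + 43) × 30 + 10 = 309100.
Minute boundaries passed: 171; those not divisible by 10: 171 − 17 = 154; dropped labels = 2 × 154 = 308.
Actual frame index = 309100 − 308 = 308792.

308792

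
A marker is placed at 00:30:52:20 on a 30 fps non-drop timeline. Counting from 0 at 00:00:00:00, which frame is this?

55580

Total seconds to the label: (0 × 3600 + 30 × 60 + 52) = 1852.
Frame index = 1852 × 30 + 20 = 55580.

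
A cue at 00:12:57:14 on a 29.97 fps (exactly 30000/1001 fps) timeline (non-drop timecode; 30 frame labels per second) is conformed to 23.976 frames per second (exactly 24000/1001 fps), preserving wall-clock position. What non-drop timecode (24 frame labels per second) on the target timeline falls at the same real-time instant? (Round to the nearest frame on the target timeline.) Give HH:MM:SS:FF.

00:12:57:11

Source frame index: (0×3600 + 12×60 + 57) × 30 + 14 = 23324.
Real time: 23324 / (30000/1001) = 5836831/7500 s.
Target frame: (5836831/7500) × (24000/1001) = 93296/5 ≈ 18659.200 → 18659.
At 24 labels/s: frame 18659 → 00:12:57:11.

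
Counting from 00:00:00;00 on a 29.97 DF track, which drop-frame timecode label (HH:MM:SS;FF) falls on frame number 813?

00:00:27;03

Each 10-minute DF block holds 10 × 60 × 30 − 9 × 2 = 17982 frames. 813 ÷ 17982 → 0 full blocks, remainder 813.
Within the partial block the first minute is 1800 frames and each further minute 1798, so 0 further minute boundaries passed. Total skipped labels = 18 × 0 + 2 × 0 = 0.
Non-drop label index = 813 + 0 = 813; at 30 labels/s that is 00:00:27:03, i.e. DF 00:00:27;03.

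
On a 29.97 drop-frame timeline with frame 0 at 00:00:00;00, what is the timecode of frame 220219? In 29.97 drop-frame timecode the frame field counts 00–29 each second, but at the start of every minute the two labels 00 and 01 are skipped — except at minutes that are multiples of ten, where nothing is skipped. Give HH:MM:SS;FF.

Each 10-minute DF block holds 10 × 60 × 30 − 9 × 2 = 17982 frames. 220219 ÷ 17982 → 12 full blocks, remainder 4435.
Within the partial block the first minute is 1800 frames and each further minute 1798, so 2 further minute boundaries passed. Total skipped labels = 18 × 12 + 2 × 2 = 220.
Non-drop label index = 220219 + 220 = 220439; at 30 labels/s that is 02:02:27:29, i.e. DF 02:02:27;29.

02:02:27;29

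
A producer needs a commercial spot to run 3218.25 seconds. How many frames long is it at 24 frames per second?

77238 frames

Frames = 3218.25 × 24 = 77238.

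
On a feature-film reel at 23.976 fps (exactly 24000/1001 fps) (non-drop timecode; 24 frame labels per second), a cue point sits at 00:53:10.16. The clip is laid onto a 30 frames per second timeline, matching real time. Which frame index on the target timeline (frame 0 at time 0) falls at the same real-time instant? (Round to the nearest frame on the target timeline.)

Source frame index: (0×3600 + 53×60 + 10) × 24 + 16 = 76576.
Real time: 76576 / (24000/1001) = 2395393/750 s.
Target frame: (2395393/750) × (30) = 2395393/25 ≈ 95815.720 → 95816.

frame 95816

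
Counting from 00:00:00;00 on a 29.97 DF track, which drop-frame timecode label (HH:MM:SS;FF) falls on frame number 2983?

00:01:39;15

Ten DF minutes hold 17982 frames, so frame 2983 lies in block 0 (frames 0–17981) with 2983 frames into that block.
The block's first minute is 1800 frames and the rest 1798 each; 2983 frames reaches minute 1, so 0 × 18 + 1 × 2 = 2 labels have been skipped so far.
Adding those back, label number 2983 + 2 = 2985 at 30 labels/s is 99 s + 15 f = 0 h 1 min 39 s frame 15, i.e. 00:01:39;15.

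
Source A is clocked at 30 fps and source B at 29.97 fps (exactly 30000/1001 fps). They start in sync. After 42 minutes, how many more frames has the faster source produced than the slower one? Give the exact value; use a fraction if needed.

10800/143 frames

42 min = 2520 s.
A emits 30 × 2520 = 75600 frames; B emits 30000/1001 × 2520 = 10800000/143.
Difference = 10800/143 frames (≈ 75.5245); B is behind A.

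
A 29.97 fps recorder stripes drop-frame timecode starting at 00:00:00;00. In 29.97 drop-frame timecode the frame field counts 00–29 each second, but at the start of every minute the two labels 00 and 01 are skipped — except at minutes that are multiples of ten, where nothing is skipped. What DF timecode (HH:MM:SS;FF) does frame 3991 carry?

Each 10-minute DF block holds 10 × 60 × 30 − 9 × 2 = 17982 frames. 3991 ÷ 17982 → 0 full blocks, remainder 3991.
Within the partial block the first minute is 1800 frames and each further minute 1798, so 2 further minute boundaries passed. Total skipped labels = 18 × 0 + 2 × 2 = 4.
Non-drop label index = 3991 + 4 = 3995; at 30 labels/s that is 00:02:13:05, i.e. DF 00:02:13;05.

00:02:13;05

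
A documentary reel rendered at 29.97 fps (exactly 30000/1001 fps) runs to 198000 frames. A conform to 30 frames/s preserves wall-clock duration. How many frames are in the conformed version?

198198 frames

Target frames = source frames × (target rate / source rate) = 198000 × (30)/(30000/1001) = 198000 × 1001/1000 = 198198.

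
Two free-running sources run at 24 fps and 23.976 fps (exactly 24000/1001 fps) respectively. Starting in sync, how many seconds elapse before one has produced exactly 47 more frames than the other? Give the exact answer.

The gap grows by |24000/1001 − 24| = 24/1001 frames per second.
Time for a 47-frame gap: 47 ÷ (24/1001) = 47047/24 s.

47047/24 seconds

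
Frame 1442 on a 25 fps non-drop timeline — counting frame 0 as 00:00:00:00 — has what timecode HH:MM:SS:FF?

1442 ÷ 25 = 57 full seconds, remainder 17 frames.
57 s = 0 h 0 min 57 s.
Timecode: 00:00:57:17.

00:00:57:17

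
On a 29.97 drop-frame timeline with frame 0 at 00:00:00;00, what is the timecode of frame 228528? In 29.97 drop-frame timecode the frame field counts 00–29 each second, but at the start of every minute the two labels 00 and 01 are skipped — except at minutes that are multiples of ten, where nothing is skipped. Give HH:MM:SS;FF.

Each 10-minute DF block holds 10 × 60 × 30 − 9 × 2 = 17982 frames. 228528 ÷ 17982 → 12 full blocks, remainder 12744.
Within the partial block the first minute is 1800 frames and each further minute 1798, so 7 further minute boundaries passed. Total skipped labels = 18 × 12 + 2 × 7 = 230.
Non-drop label index = 228528 + 230 = 228758; at 30 labels/s that is 02:07:05:08, i.e. DF 02:07:05;08.

02:07:05;08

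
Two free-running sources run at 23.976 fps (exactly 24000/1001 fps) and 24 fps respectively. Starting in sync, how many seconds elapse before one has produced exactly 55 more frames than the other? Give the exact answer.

55055/24 seconds

The gap grows by |24 − 24000/1001| = 24/1001 frames per second.
Time for a 55-frame gap: 55 ÷ (24/1001) = 55055/24 s.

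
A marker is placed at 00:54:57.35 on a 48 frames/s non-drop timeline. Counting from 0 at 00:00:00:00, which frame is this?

Total seconds to the label: (0 × 3600 + 54 × 60 + 57) = 3297.
Frame index = 3297 × 48 + 35 = 158291.

frame 158291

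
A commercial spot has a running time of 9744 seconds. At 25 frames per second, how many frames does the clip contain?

Frames = 9744 × 25 = 243600.

243600 frames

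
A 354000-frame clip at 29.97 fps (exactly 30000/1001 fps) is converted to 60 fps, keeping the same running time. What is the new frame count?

Target frames = source frames × (target rate / source rate) = 354000 × (60)/(30000/1001) = 354000 × 1001/500 = 708708.

708708 frames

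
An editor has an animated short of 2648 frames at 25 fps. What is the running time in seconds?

Running time = 2648 / (25) = 105.92 s.

105.92 seconds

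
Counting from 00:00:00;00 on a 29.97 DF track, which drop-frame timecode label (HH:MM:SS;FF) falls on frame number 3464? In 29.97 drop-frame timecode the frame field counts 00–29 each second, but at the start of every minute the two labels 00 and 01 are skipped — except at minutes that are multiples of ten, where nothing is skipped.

00:01:55;16

Each 10-minute DF block holds 10 × 60 × 30 − 9 × 2 = 17982 frames. 3464 ÷ 17982 → 0 full blocks, remainder 3464.
Within the partial block the first minute is 1800 frames and each further minute 1798, so 1 further minute boundary passed. Total skipped labels = 18 × 0 + 2 × 1 = 2.
Non-drop label index = 3464 + 2 = 3466; at 30 labels/s that is 00:01:55:16, i.e. DF 00:01:55;16.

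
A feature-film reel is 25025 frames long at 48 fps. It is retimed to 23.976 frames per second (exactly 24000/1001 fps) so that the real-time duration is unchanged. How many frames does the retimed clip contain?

12500 frames

Target frames = source frames × (target rate / source rate) = 25025 × (24000/1001)/(48) = 25025 × 500/1001 = 12500.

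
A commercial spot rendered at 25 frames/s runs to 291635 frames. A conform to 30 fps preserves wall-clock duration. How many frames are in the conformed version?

349962 frames

Frames at target rate = 291635 × (30) / (25) = 349962.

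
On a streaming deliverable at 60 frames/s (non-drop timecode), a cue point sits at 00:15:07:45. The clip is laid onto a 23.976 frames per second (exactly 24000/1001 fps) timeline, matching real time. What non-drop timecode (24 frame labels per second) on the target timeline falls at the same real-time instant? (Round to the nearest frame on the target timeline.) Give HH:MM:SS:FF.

00:15:06:20

Source frame index: (0×3600 + 15×60 + 7) × 60 + 45 = 54465.
Real time: 54465 / (60) = 3631/4 s.
Target frame: (3631/4) × (24000/1001) = 21786000/1001 ≈ 21764.236 → 21764.
At 24 labels/s: frame 21764 → 00:15:06:20.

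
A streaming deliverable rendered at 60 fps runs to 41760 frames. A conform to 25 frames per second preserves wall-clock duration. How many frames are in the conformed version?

Target frames = source frames × (target rate / source rate) = 41760 × (25)/(60) = 41760 × 5/12 = 17400.

17400 frames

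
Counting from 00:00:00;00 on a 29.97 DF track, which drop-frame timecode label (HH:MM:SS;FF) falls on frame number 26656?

Each 10-minute DF block holds 10 × 60 × 30 − 9 × 2 = 17982 frames. 26656 ÷ 17982 → 1 full block, remainder 8674.
Within the partial block the first minute is 1800 frames and each further minute 1798, so 4 further minute boundaries passed. Total skipped labels = 18 × 1 + 2 × 4 = 26.
Non-drop label index = 26656 + 26 = 26682; at 30 labels/s that is 00:14:49:12, i.e. DF 00:14:49;12.

00:14:49;12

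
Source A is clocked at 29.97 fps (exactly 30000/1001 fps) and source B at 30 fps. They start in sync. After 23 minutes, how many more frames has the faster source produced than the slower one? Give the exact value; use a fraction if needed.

41400/1001 frames

23 min = 1380 s.
A emits 30000/1001 × 1380 = 41400000/1001 frames; B emits 30 × 1380 = 41400.
Difference = 41400/1001 frames (≈ 41.3586); B is ahead of A.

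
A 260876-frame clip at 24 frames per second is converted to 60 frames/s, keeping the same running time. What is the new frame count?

Target frames = source frames × (target rate / source rate) = 260876 × (60)/(24) = 260876 × 5/2 = 652190.

652190 frames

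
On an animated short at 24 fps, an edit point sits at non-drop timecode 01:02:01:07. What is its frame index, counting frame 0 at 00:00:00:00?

89311

Total seconds to the label: (1 × 3600 + 2 × 60 + 1) = 3721.
Frame index = 3721 × 24 + 7 = 89311.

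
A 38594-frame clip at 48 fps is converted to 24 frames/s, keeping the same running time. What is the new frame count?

Target frames = source frames × (target rate / source rate) = 38594 × (24)/(48) = 38594 × 1/2 = 19297.

19297 frames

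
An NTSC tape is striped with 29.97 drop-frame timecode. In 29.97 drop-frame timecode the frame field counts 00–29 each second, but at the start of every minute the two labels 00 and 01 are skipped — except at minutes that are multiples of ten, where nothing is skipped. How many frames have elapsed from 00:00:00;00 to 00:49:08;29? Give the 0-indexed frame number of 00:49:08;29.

Complete 10-minute blocks: 4, each 17982 frames → 71928.
Remaining 9 whole minutes in the current block: 1800 + 8 × 1798 = 16184 frames.
Within the current minute: 8 × 30 + 29 − 2 = 267 (labels ;00/;01 skipped at this minute). Total = 71928 + 16184 + 267 = 88379.

88379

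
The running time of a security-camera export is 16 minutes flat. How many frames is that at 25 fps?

24000 frames

16 min = 960 s.
Frames = 960 × 25 = 24000.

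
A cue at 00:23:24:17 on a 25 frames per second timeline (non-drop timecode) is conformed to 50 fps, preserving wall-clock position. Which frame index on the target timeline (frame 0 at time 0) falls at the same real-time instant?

frame 70234

Source frame index: (0×3600 + 23×60 + 24) × 25 + 17 = 35117.
Real time: 35117 / (25) = 35117/25 s.
Target frame: (35117/25) × (50) = 70234.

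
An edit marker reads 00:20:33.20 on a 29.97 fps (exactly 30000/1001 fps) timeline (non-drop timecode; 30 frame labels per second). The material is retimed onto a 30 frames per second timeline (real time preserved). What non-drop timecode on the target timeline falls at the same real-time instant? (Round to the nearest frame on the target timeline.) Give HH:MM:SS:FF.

Source frame index: (0×3600 + 20×60 + 33) × 30 + 20 = 37010.
Real time: 37010 / (30000/1001) = 3704701/3000 s.
Target frame: (3704701/3000) × (30) = 3704701/100 ≈ 37047.010 → 37047.
At 30 labels/s: frame 37047 → 00:20:34:27.

00:20:34:27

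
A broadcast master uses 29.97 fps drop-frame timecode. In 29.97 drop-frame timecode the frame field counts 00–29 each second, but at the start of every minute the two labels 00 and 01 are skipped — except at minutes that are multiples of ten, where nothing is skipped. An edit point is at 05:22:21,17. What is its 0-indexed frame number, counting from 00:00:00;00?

579667

Complete 10-minute blocks: 32, each 17982 frames → 575424.
Remaining 2 whole minutes in the current block: 1800 + 1 × 1798 = 3598 frames.
Within the current minute: 21 × 30 + 17 − 2 = 645 (labels ;00/;01 skipped at this minute). Total = 575424 + 3598 + 645 = 579667.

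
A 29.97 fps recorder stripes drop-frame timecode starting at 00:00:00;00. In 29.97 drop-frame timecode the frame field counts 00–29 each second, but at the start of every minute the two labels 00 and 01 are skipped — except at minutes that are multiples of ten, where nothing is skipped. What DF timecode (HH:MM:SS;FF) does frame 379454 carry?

Each 10-minute DF block holds 10 × 60 × 30 − 9 × 2 = 17982 frames. 379454 ÷ 17982 → 21 full blocks, remainder 1832.
Within the partial block the first minute is 1800 frames and each further minute 1798, so 1 further minute boundary passed. Total skipped labels = 18 × 21 + 2 × 1 = 380.
Non-drop label index = 379454 + 380 = 379834; at 30 labels/s that is 03:31:01:04, i.e. DF 03:31:01;04.

03:31:01;04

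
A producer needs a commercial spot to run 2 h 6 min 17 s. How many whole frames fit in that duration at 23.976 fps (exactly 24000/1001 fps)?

2 h 6 min 17 s = 7577 s.
Frames = 7577 × 24000/1001 = 181848000/1001 ≈ 181666.3337.
Complete frames: 181666.

181666 frames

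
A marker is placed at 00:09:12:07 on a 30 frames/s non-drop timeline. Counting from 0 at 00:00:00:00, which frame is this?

frame 16567

Total seconds to the label: (0 × 3600 + 9 × 60 + 12) = 552.
Frame index = 552 × 30 + 7 = 16567.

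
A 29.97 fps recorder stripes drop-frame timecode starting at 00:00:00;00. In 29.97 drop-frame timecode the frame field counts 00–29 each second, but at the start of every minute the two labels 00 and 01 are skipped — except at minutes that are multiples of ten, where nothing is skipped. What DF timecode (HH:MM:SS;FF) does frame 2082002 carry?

19:17:49;16

Ten DF minutes hold 17982 frames, so frame 2082002 lies in block 115 (frames 2067930–2085911) with 14072 frames into that block.
The block's first minute is 1800 frames and the rest 1798 each; 14072 frames reaches minute 7, so 115 × 18 + 7 × 2 = 2084 labels have been skipped so far.
Adding those back, label number 2082002 + 2084 = 2084086 at 30 labels/s is 69469 s + 16 f = 19 h 17 min 49 s frame 16, i.e. 19:17:49;16.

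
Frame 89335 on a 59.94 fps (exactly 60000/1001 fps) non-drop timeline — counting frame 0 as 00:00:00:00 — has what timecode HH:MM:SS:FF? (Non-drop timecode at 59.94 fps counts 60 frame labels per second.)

89335 ÷ 60 = 1488 full seconds, remainder 55 frames.
1488 s = 0 h 24 min 48 s.
Timecode: 00:24:48:55.

00:24:48:55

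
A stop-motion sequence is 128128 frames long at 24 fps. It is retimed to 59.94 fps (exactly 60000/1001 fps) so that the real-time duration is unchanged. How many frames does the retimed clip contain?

Target frames = source frames × (target rate / source rate) = 128128 × (60000/1001)/(24) = 128128 × 2500/1001 = 320000.

320000 frames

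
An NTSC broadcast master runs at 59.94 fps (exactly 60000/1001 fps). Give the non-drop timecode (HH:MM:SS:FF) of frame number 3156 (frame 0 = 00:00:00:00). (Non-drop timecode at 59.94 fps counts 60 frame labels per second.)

3156 ÷ 60 = 52 full seconds, remainder 36 frames.
52 s = 0 h 0 min 52 s.
Timecode: 00:00:52:36.

00:00:52:36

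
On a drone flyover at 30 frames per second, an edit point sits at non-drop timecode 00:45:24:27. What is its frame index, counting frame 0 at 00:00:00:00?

frame 81747

Total seconds to the label: (0 × 3600 + 45 × 60 + 24) = 2724.
Frame index = 2724 × 30 + 27 = 81747.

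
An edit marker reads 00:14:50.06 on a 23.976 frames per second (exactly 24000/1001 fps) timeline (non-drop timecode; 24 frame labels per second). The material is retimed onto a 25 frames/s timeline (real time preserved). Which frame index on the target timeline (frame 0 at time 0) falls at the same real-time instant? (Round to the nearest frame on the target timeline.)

frame 22279

Source frame index: (0×3600 + 14×60 + 50) × 24 + 6 = 21366.
Real time: 21366 / (24000/1001) = 3564561/4000 s.
Target frame: (3564561/4000) × (25) = 3564561/160 ≈ 22278.506 → 22279.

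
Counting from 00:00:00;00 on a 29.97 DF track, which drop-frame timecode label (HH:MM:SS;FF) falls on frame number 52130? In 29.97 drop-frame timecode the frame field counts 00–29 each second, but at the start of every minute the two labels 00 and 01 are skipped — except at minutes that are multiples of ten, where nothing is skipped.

00:28:59;12

Ten DF minutes hold 17982 frames, so frame 52130 lies in block 2 (frames 35964–53945) with 16166 frames into that block.
The block's first minute is 1800 frames and the rest 1798 each; 16166 frames reaches minute 8, so 2 × 18 + 8 × 2 = 52 labels have been skipped so far.
Adding those back, label number 52130 + 52 = 52182 at 30 labels/s is 1739 s + 12 f = 0 h 28 min 59 s frame 12, i.e. 00:28:59;12.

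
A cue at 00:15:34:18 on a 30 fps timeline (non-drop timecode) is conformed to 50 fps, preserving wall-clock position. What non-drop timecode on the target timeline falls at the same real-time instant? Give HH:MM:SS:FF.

00:15:34:30

Source frame index: (0×3600 + 15×60 + 34) × 30 + 18 = 28038.
Real time: 28038 / (30) = 4673/5 s.
Target frame: (4673/5) × (50) = 46730.
At 50 labels/s: frame 46730 → 00:15:34:30.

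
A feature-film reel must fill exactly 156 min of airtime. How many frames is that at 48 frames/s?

156 min = 9360 s.
Frames = 9360 × 48 = 449280.

449280 frames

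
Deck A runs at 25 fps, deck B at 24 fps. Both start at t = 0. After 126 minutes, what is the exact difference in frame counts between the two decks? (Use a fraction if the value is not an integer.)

7560 frames

126 min = 7560 s.
A emits 25 × 7560 = 189000 frames; B emits 24 × 7560 = 181440.
Difference = 7560 frames; B is behind A.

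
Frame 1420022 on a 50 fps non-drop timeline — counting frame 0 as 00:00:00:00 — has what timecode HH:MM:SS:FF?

07:53:20:22

1420022 ÷ 50 = 28400 full seconds, remainder 22 frames.
28400 s = 7 h 53 min 20 s.
Timecode: 07:53:20:22.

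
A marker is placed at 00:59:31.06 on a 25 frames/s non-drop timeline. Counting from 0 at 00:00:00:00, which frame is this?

frame 89281

Total seconds to the label: (0 × 3600 + 59 × 60 + 31) = 3571.
Frame index = 3571 × 25 + 6 = 89281.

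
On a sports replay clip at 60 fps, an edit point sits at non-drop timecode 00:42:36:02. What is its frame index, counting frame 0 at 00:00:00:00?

153362

Total seconds to the label: (0 × 3600 + 42 × 60 + 36) = 2556.
Frame index = 2556 × 60 + 2 = 153362.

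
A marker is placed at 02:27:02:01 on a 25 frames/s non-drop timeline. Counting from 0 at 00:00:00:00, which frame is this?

Total seconds to the label: (2 × 3600 + 27 × 60 + 2) = 8822.
Frame index = 8822 × 25 + 1 = 220551.

frame 220551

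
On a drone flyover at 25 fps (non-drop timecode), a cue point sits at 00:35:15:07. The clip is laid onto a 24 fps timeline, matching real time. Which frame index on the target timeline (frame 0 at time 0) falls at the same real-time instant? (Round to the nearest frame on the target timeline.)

Source frame index: (0×3600 + 35×60 + 15) × 25 + 7 = 52882.
Real time: 52882 / (25) = 52882/25 s.
Target frame: (52882/25) × (24) = 1269168/25 ≈ 50766.720 → 50767.

frame 50767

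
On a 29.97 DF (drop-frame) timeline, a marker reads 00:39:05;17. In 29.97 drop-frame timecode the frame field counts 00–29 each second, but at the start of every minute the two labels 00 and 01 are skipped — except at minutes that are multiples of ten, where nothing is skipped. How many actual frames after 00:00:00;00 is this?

Complete 10-minute blocks: 3, each 17982 frames → 53946.
Remaining 9 whole minutes in the current block: 1800 + 8 × 1798 = 16184 frames.
Within the current minute: 5 × 30 + 17 − 2 = 165 (labels ;00/;01 skipped at this minute). Total = 53946 + 16184 + 165 = 70295.

70295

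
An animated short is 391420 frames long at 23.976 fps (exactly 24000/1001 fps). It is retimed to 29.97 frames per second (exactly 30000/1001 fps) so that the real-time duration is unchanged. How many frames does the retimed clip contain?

489275 frames

Target frames = source frames × (target rate / source rate) = 391420 × (30000/1001)/(24000/1001) = 391420 × 5/4 = 489275.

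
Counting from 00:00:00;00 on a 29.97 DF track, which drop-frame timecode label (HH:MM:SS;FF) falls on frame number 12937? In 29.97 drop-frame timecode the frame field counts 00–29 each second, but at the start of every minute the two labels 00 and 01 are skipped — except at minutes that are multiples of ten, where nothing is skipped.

Each 10-minute DF block holds 10 × 60 × 30 − 9 × 2 = 17982 frames. 12937 ÷ 17982 → 0 full blocks, remainder 12937.
Within the partial block the first minute is 1800 frames and each further minute 1798, so 7 further minute boundaries passed. Total skipped labels = 18 × 0 + 2 × 7 = 14.
Non-drop label index = 12937 + 14 = 12951; at 30 labels/s that is 00:07:11:21, i.e. DF 00:07:11;21.

00:07:11;21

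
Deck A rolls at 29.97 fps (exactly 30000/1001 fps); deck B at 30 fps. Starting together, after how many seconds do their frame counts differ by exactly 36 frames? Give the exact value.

1201.2 seconds

The gap grows by |30 − 30000/1001| = 30/1001 frames per second.
Time for a 36-frame gap: 36 ÷ (30/1001) = 1201.2 s.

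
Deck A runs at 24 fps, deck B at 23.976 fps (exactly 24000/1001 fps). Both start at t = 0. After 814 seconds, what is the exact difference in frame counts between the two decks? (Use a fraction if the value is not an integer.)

A emits 24 × 814 = 19536 frames; B emits 24000/1001 × 814 = 1776000/91.
Difference = 1776/91 frames (≈ 19.5165); B is behind A.

1776/91 frames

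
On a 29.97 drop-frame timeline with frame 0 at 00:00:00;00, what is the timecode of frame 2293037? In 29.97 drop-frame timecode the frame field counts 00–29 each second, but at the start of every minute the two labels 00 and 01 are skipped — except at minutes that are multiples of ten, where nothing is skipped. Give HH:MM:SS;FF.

21:15:11;03

Each 10-minute DF block holds 10 × 60 × 30 − 9 × 2 = 17982 frames. 2293037 ÷ 17982 → 127 full blocks, remainder 9323.
Within the partial block the first minute is 1800 frames and each further minute 1798, so 5 further minute boundaries passed. Total skipped labels = 18 × 127 + 2 × 5 = 2296.
Non-drop label index = 2293037 + 2296 = 2295333; at 30 labels/s that is 21:15:11:03, i.e. DF 21:15:11;03.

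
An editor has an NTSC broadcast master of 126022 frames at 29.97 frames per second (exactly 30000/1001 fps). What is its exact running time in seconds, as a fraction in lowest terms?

Running time = 126022 ÷ (30000/1001) = 126022 × 1001/30000 = 63074011/15000 s.

63074011/15000 seconds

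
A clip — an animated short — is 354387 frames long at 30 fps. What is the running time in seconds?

Running time = 354387 / (30) = 11812.9 s.

11812.9 seconds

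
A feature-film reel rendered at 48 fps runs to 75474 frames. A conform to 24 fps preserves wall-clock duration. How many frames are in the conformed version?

37737 frames

Target frames = source frames × (target rate / source rate) = 75474 × (24)/(48) = 75474 × 1/2 = 37737.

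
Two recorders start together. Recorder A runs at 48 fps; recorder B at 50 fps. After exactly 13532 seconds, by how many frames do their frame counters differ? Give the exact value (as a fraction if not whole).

27064 frames

A emits 48 × 13532 = 649536 frames; B emits 50 × 13532 = 676600.
Difference = 27064 frames; B is ahead of A.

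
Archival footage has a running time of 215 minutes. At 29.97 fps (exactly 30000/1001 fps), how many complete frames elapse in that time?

215 min = 12900 s.
Frames = 12900 × 30000/1001 = 387000000/1001 ≈ 386613.3866.
Complete frames: 386613.

386613 frames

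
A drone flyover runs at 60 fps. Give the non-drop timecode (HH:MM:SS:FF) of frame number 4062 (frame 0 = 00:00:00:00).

00:01:07:42

4062 ÷ 60 = 67 full seconds, remainder 42 frames.
67 s = 0 h 1 min 7 s.
Timecode: 00:01:07:42.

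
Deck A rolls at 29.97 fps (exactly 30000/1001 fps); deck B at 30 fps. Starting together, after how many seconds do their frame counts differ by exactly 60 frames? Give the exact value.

2002 seconds

The gap grows by |30 − 30000/1001| = 30/1001 frames per second.
Time for a 60-frame gap: 60 ÷ (30/1001) = 2002 s.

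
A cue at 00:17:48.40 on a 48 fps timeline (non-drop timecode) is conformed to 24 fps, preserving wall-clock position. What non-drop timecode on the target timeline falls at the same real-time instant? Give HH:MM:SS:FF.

00:17:48:20

Source frame index: (0×3600 + 17×60 + 48) × 48 + 40 = 51304.
Real time: 51304 / (48) = 6413/6 s.
Target frame: (6413/6) × (24) = 25652.
At 24 labels/s: frame 25652 → 00:17:48:20.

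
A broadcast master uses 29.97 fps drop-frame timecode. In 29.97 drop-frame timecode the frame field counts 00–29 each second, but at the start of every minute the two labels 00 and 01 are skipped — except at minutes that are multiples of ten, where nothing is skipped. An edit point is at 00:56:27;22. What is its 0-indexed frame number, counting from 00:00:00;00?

As if non-drop at 30 labels/s: (0 × 3600 + 56 × 60 + 27) × 30 + 22 = 101632.
Minute boundaries passed: 56; those not divisible by 10: 56 − 5 = 51; dropped labels = 2 × 51 = 102.
Actual frame index = 101632 − 102 = 101530.

101530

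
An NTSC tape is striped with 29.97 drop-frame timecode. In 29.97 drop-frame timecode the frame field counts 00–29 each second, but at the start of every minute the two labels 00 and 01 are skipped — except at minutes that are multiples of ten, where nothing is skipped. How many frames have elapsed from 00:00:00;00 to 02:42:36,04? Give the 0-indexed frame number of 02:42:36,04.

292392

As if non-drop at 30 labels/s: (2 × 3600 + 42 × 60 + 36) × 30 + 4 = 292684.
Minute boundaries passed: 162; those not divisible by 10: 162 − 16 = 146; dropped labels = 2 × 146 = 292.
Actual frame index = 292684 − 292 = 292392.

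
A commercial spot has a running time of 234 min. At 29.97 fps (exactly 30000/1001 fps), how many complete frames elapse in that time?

420779 frames

234 min = 14040 s.
Frames = 14040 × 30000/1001 = 32400000/77 ≈ 420779.2208.
Complete frames: 420779.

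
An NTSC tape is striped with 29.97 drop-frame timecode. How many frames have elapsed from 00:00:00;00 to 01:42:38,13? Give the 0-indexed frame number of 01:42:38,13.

184569

As if non-drop at 30 labels/s: (1 × 3600 + 42 × 60 + 38) × 30 + 13 = 184753.
Minute boundaries passed: 102; those not divisible by 10: 102 − 10 = 92; dropped labels = 2 × 92 = 184.
Actual frame index = 184753 − 184 = 184569.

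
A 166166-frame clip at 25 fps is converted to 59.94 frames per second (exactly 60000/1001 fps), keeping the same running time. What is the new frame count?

398400 frames

Target frames = source frames × (target rate / source rate) = 166166 × (60000/1001)/(25) = 166166 × 2400/1001 = 398400.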